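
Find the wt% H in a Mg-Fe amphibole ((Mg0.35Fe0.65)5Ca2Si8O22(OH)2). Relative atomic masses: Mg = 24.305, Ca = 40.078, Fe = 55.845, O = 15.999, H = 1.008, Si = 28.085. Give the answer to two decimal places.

0.22 mass %

M((Mg0.35Fe0.65)5Ca2Si8O22(OH)2) = 914.858 g/mol.
H contributes 2 × 1.008 = 2.016 g per mole.
2.016/914.858 = 0.0022 → 0.22%.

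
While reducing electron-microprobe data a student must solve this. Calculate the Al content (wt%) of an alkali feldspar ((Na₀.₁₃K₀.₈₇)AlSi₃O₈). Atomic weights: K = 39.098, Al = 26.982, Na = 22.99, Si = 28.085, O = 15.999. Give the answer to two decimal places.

M((Na₀.₁₃K₀.₈₇)AlSi₃O₈) = 276.233 g/mol.
Al contributes 1 × 26.982 = 26.982 g per mole.
26.982/276.233 = 0.0977 → 9.77%.

9.77 wt%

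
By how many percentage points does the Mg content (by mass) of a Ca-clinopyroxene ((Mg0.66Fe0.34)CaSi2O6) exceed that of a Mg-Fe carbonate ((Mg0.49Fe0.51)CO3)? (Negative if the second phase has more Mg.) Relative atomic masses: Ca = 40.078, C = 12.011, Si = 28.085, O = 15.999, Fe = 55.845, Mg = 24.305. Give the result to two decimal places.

-4.80 percentage points

Mg in (Mg0.66Fe0.34)CaSi2O6: molar mass 227.271 g/mol; 0.66×24.305 = 16.041 g → 7.06 wt%.
Mg in (Mg0.49Fe0.51)CO3: molar mass 100.398 g/mol; 0.49×24.305 = 11.909 g → 11.86 wt%.
Difference = 7.06 − 11.86 = -4.80 percentage points.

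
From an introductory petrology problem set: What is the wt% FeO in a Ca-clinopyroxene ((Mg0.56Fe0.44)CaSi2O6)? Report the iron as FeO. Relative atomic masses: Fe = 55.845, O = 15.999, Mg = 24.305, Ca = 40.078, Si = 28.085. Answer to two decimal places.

M((Mg0.56Fe0.44)CaSi2O6) = 230.425 g/mol; M(FeO) = 71.844 g/mol.
Moles FeO per formula unit = 0.44 Fe ÷ 1 = 0.4400.
FeO fraction = (0.4400 × 71.844) / 230.425 = 31.611/230.425 = 0.1372.

13.72 wt%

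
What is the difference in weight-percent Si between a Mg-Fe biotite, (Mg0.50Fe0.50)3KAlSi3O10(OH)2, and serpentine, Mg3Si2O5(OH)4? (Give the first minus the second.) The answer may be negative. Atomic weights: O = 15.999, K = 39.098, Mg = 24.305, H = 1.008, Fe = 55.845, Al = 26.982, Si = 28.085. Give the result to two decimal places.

First mineral: 84.255 g Si in 464.564 g formula = 18.14 wt% Si.
Second mineral: 56.170 g Si in 277.108 g formula = 20.27 wt% Si.
18.14% − 20.27% gives a difference of -2.13 percentage points.

-2.13 percentage points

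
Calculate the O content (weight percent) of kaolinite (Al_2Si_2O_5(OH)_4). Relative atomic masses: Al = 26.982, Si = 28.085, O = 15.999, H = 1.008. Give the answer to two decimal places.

55.78 weight percent

Formula mass = 2·26.982 + 2·28.085 + 9·15.999 + 4·1.008 = 258.157 g/mol, of which 143.991 g is O.
So O makes up 143.991/258.157 = 0.5578 of the mass, i.e. 55.78%.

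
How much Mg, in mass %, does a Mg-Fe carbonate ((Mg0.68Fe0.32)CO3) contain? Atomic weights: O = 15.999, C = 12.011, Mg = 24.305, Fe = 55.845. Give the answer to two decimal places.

M((Mg0.68Fe0.32)CO3) = 94.406 g/mol.
Mg contributes 0.68 × 24.305 = 16.527 g per mole.
16.527/94.406 = 0.1751 → 17.51%.

17.51 mass %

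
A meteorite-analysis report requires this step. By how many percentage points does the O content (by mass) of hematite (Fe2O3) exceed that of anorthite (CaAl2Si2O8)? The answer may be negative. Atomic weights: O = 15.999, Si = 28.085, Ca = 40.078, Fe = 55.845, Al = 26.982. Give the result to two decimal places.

-15.95 percentage points

M(Fe2O3) = 159.687 g/mol, so wt% O = 47.997/159.687 × 100 = 30.06%.
M(CaAl2Si2O8) = 278.204 g/mol, so wt% O = 127.992/278.204 × 100 = 46.01%.
30.06 − 46.01 = -15.95 pp.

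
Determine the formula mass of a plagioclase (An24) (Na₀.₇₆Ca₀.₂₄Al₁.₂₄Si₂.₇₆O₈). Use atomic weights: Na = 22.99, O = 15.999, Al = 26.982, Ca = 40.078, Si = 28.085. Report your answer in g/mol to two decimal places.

266.06 g/mol

Na: 0.76 × 22.99 = 17.4724
Ca: 0.24 × 40.078 = 9.6187
Al: 1.24 × 26.982 = 33.4577
Si: 2.76 × 28.085 = 77.5146
O: 8 × 15.999 = 127.9920
Summing the contributions gives the formula mass.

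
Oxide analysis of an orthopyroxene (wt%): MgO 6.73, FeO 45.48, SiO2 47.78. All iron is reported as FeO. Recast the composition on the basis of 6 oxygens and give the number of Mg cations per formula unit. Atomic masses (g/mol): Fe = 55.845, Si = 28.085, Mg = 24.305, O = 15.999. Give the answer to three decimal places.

0.419 Mg apfu

6.73 wt% MgO ÷ 40.304 g/mol = 0.16698 mol, giving 0.16698 Mg and 0.16698 O.
45.48 wt% FeO ÷ 71.844 g/mol = 0.63304 mol, giving 0.63304 Fe and 0.63304 O.
47.78 wt% SiO2 ÷ 60.083 g/mol = 0.79523 mol, giving 0.79523 Si and 1.59046 O.
Oxygen sums to 2.39048; scaling by 6/2.39048 = 2.50996 puts the formula on 6 O.
Mg: 0.16698 × 2.50996 = 0.419 atoms per formula unit.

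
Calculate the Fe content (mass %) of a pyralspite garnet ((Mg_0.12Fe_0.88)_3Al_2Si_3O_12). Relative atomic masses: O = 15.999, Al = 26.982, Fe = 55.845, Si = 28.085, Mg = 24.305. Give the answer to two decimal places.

Molar mass of (Mg_0.12Fe_0.88)_3Al_2Si_3O_12: 0.36·24.305 + 2.64·55.845 + 2·26.982 + 3·28.085 + 12·15.999 = 486.388 g/mol.
Mass of Fe per formula unit: 2.64 × 55.845 = 147.431 g.
Weight fraction Fe = 147.431 / 486.388 = 0.3031.

30.31 mass %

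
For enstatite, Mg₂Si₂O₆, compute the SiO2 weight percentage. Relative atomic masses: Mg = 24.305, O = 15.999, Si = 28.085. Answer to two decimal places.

59.85 wt%

Formula mass = 200.774 g/mol.
2 Si → 2.0000 mol SiO2 per formula unit; M(SiO2) = 60.083, so SiO2 mass = 120.166 g.
120.166/200.774 × 100 = 59.85 wt%.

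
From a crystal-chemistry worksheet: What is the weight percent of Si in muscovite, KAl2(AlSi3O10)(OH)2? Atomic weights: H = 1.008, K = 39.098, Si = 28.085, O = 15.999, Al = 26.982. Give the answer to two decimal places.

21.15 wt%

M(KAl2(AlSi3O10)(OH)2) = 398.303 g/mol.
Si contributes 3 × 28.085 = 84.255 g per mole.
84.255/398.303 = 0.2115 → 21.15%.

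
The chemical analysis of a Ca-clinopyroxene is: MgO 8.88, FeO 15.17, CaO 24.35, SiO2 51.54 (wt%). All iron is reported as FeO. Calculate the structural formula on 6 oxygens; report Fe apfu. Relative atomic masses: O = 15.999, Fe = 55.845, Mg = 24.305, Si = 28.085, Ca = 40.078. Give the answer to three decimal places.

MgO (M=40.304): mol = 0.22033; Mg = 0.22033, O = 0.22033.
FeO (M=71.844): mol = 0.21115; Fe = 0.21115, O = 0.21115.
CaO (M=56.077): mol = 0.43422; Ca = 0.43422, O = 0.43422.
SiO2 (M=60.083): mol = 0.85781; Si = 0.85781, O = 1.71562.
ΣO = 2.58132; factor = 6/ΣO = 2.32439.
Fe apfu = 0.21115 × 2.32439 = 0.491.

0.491 Fe apfu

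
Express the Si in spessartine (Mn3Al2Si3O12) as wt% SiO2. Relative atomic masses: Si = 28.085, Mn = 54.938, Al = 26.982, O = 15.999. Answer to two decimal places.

36.41 wt%

Molar mass of Mn3Al2Si3O12 = 3*54.938 + 2*26.982 + 3*28.085 + 12*15.999 = 495.021 g/mol.
Each formula unit contains 3 Si, equivalent to 3/1 = 3.0000 mol SiO2.
M(SiO2) = 1×28.085 + 2×15.999 = 60.083 g/mol.
Mass of SiO2 per formula unit = 3.0000 × 60.083 = 180.249 g.
SiO2 wt% = 180.249 / 495.021 × 100 = 36.41%.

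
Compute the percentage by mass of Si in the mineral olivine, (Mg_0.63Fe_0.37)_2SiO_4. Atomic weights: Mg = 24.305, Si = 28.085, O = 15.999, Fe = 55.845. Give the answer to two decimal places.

M((Mg_0.63Fe_0.37)_2SiO_4) = 164.031 g/mol.
Si contributes 1 × 28.085 = 28.085 g per mole.
28.085/164.031 = 0.1712 → 17.12%.

17.12 wt%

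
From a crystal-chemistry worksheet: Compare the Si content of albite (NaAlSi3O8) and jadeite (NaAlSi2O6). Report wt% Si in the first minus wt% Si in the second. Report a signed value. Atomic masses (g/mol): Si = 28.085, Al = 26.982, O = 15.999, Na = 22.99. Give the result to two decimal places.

First mineral: 84.255 g Si in 262.219 g formula = 32.13 wt% Si.
Second mineral: 56.170 g Si in 202.136 g formula = 27.79 wt% Si.
32.13% − 27.79% gives a difference of 4.34 percentage points.

4.34 percentage points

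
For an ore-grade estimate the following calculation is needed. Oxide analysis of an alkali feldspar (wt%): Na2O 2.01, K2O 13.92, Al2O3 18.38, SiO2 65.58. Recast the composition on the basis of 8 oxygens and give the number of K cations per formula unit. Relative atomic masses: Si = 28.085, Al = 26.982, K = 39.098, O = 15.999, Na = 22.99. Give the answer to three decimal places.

0.814 K apfu

2.01 wt% Na2O ÷ 61.979 g/mol = 0.03243 mol, giving 0.06486 Na and 0.03243 O.
13.92 wt% K2O ÷ 94.195 g/mol = 0.14778 mol, giving 0.29556 K and 0.14778 O.
18.38 wt% Al2O3 ÷ 101.961 g/mol = 0.18027 mol, giving 0.36054 Al and 0.54081 O.
65.58 wt% SiO2 ÷ 60.083 g/mol = 1.09149 mol, giving 1.09149 Si and 2.18298 O.
Oxygen sums to 2.90400; scaling by 8/2.90400 = 2.75482 puts the formula on 8 O.
K: 0.29556 × 2.75482 = 0.814 atoms per formula unit.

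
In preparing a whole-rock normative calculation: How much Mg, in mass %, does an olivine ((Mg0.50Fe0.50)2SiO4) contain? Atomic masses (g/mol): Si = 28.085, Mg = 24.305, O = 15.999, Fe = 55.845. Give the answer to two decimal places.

14.11 mass %

Molar mass of (Mg0.50Fe0.50)2SiO4: 1×24.305 + 1×55.845 + 1×28.085 + 4×15.999 = 172.231 g/mol.
Mass of Mg per formula unit: 1 × 24.305 = 24.305 g.
Weight fraction Mg = 24.305 / 172.231 = 0.1411.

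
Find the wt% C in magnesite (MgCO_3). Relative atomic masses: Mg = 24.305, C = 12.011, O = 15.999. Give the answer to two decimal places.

Formula mass = 1·24.305 + 1·12.011 + 3·15.999 = 84.313 g/mol, of which 12.011 g is C.
So C makes up 12.011/84.313 = 0.1425 of the mass, i.e. 14.25%.

14.25 weight percent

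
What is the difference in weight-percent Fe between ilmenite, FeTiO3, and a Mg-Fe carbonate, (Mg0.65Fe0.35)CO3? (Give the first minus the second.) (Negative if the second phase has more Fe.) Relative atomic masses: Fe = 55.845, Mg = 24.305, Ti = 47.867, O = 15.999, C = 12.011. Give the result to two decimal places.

M(FeTiO3) = 151.709 g/mol, so wt% Fe = 55.845/151.709 × 100 = 36.81%.
M((Mg0.65Fe0.35)CO3) = 95.352 g/mol, so wt% Fe = 19.546/95.352 × 100 = 20.50%.
36.81 − 20.50 = 16.31 pp.

16.31 percentage points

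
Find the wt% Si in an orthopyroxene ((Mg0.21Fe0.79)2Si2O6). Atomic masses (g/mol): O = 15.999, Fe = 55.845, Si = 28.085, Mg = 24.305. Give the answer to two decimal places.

Molar mass of (Mg0.21Fe0.79)2Si2O6: 0.42×24.305 + 1.58×55.845 + 2×28.085 + 6×15.999 = 250.607 g/mol.
Mass of Si per formula unit: 2 × 28.085 = 56.170 g.
Weight fraction Si = 56.170 / 250.607 = 0.2241.

22.41 mass %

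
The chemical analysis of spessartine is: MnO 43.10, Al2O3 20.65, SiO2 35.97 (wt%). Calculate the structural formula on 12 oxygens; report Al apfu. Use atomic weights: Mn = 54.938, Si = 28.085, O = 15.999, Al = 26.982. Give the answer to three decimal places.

2.015 Al apfu

MnO (M=70.937): mol = 0.60758; Mn = 0.60758, O = 0.60758.
Al2O3 (M=101.961): mol = 0.20253; Al = 0.40506, O = 0.60759.
SiO2 (M=60.083): mol = 0.59867; Si = 0.59867, O = 1.19734.
ΣO = 2.41251; factor = 12/ΣO = 4.97407.
Al apfu = 0.40506 × 4.97407 = 2.015.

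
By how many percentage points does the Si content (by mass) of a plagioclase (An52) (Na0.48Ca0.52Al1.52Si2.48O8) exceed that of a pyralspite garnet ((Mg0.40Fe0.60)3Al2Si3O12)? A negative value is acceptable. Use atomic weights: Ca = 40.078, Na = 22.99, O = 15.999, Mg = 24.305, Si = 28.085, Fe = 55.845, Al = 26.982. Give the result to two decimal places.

Si in Na0.48Ca0.52Al1.52Si2.48O8: molar mass 270.531 g/mol; 2.48×28.085 = 69.651 g → 25.75 wt%.
Si in (Mg0.40Fe0.60)3Al2Si3O12: molar mass 459.894 g/mol; 3×28.085 = 84.255 g → 18.32 wt%.
Difference = 25.75 − 18.32 = 7.43 percentage points.

7.43 percentage points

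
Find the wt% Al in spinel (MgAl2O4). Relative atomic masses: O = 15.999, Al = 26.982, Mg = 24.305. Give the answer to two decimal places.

Formula mass = 1×24.305 + 2×26.982 + 4×15.999 = 142.265 g/mol, of which 53.964 g is Al.
So Al makes up 53.964/142.265 = 0.3793 of the mass, i.e. 37.93%.

37.93 wt%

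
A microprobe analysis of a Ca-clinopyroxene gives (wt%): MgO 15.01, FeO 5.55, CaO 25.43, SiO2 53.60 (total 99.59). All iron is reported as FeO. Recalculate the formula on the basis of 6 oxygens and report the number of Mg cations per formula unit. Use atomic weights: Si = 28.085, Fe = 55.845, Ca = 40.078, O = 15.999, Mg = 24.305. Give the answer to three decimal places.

0.831 Mg apfu

15.01 wt% MgO ÷ 40.304 g/mol = 0.37242 mol, giving 0.37242 Mg and 0.37242 O.
5.55 wt% FeO ÷ 71.844 g/mol = 0.07725 mol, giving 0.07725 Fe and 0.07725 O.
25.43 wt% CaO ÷ 56.077 g/mol = 0.45348 mol, giving 0.45348 Ca and 0.45348 O.
53.60 wt% SiO2 ÷ 60.083 g/mol = 0.89210 mol, giving 0.89210 Si and 1.78420 O.
Oxygen sums to 2.68735; scaling by 6/2.68735 = 2.23268 puts the formula on 6 O.
Mg: 0.37242 × 2.23268 = 0.831 atoms per formula unit.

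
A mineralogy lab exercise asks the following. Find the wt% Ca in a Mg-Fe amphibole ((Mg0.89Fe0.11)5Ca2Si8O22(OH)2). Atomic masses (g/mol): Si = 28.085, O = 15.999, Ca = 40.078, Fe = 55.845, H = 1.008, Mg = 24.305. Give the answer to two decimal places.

9.66 weight percent

Molar mass of (Mg0.89Fe0.11)5Ca2Si8O22(OH)2: 4.45*24.305 + 0.55*55.845 + 2*40.078 + 8*28.085 + 24*15.999 + 2*1.008 = 829.700 g/mol.
Mass of Ca per formula unit: 2 × 40.078 = 80.156 g.
Weight fraction Ca = 80.156 / 829.700 = 0.0966.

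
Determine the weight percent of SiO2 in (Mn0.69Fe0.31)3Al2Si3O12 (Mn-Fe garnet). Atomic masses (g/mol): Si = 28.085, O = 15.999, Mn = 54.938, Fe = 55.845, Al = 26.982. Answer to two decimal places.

36.35 wt%

Molar mass of (Mn0.69Fe0.31)3Al2Si3O12 = 2.07*54.938 + 0.93*55.845 + 2*26.982 + 3*28.085 + 12*15.999 = 495.865 g/mol.
Each formula unit contains 3 Si, equivalent to 3/1 = 3.0000 mol SiO2.
M(SiO2) = 1×28.085 + 2×15.999 = 60.083 g/mol.
Mass of SiO2 per formula unit = 3.0000 × 60.083 = 180.249 g.
SiO2 wt% = 180.249 / 495.865 × 100 = 36.35%.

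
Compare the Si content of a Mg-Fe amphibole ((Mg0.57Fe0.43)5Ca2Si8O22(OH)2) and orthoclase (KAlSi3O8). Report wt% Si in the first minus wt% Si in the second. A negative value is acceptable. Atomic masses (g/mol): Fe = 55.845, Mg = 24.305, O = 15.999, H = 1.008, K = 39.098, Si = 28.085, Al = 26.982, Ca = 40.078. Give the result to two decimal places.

M((Mg0.57Fe0.43)5Ca2Si8O22(OH)2) = 880.164 g/mol, so wt% Si = 224.680/880.164 × 100 = 25.53%.
M(KAlSi3O8) = 278.327 g/mol, so wt% Si = 84.255/278.327 × 100 = 30.27%.
25.53 − 30.27 = -4.74 pp.

-4.74 percentage points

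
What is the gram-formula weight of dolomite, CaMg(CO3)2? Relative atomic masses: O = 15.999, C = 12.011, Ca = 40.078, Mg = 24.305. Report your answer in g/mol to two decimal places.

184.40 g/mol

Ca: 1 × 40.078 = 40.0780
Mg: 1 × 24.305 = 24.3050
C: 2 × 12.011 = 24.0220
O: 6 × 15.999 = 95.9940
Summing the contributions gives the formula mass.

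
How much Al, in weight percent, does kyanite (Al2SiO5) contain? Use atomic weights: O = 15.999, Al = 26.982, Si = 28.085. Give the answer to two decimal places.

33.30 weight percent

M(Al2SiO5) = 162.044 g/mol.
Al contributes 2 × 26.982 = 53.964 g per mole.
53.964/162.044 = 0.3330 → 33.30%.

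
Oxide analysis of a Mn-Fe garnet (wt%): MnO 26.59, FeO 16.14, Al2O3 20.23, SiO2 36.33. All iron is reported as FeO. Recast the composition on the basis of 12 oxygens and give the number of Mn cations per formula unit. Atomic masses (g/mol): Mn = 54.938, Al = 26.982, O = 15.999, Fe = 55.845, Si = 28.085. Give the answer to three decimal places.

MnO: 26.59/70.937 = 0.37484 mol → 0.37484 mol Mn, 0.37484 mol O.
FeO: 16.14/71.844 = 0.22465 mol → 0.22465 mol Fe, 0.22465 mol O.
Al2O3: 20.23/101.961 = 0.19841 mol → 0.39682 mol Al, 0.59523 mol O.
SiO2: 36.33/60.083 = 0.60466 mol → 0.60466 mol Si, 1.20932 mol O.
Total oxygen = 2.40404 mol. Normalization factor = 12/2.40404 = 4.99160.
Mn per 12 O = 0.37484 × 4.99160 = 1.871.

1.871 Mn apfu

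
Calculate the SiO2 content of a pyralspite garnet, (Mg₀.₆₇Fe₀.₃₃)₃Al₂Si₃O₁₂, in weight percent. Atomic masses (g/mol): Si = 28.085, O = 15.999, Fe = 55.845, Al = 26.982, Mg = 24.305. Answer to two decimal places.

41.50 wt%

Formula mass = 434.347 g/mol.
3 Si → 3.0000 mol SiO2 per formula unit; M(SiO2) = 60.083, so SiO2 mass = 180.249 g.
180.249/434.347 × 100 = 41.50 wt%.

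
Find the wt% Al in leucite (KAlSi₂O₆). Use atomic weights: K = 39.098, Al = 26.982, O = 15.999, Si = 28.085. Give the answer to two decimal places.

Molar mass of KAlSi₂O₆: 1×39.098 + 1×26.982 + 2×28.085 + 6×15.999 = 218.244 g/mol.
Mass of Al per formula unit: 1 × 26.982 = 26.982 g.
Weight fraction Al = 26.982 / 218.244 = 0.1236.

12.36 weight percent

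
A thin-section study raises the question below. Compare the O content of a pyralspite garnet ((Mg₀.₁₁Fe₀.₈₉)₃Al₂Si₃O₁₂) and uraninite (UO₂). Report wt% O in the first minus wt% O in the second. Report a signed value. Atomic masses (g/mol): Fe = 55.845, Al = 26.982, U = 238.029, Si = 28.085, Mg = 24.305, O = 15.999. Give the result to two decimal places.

27.55 percentage points

M((Mg₀.₁₁Fe₀.₈₉)₃Al₂Si₃O₁₂) = 487.334 g/mol, so wt% O = 191.988/487.334 × 100 = 39.40%.
M(UO₂) = 270.027 g/mol, so wt% O = 31.998/270.027 × 100 = 11.85%.
39.40 − 11.85 = 27.55 pp.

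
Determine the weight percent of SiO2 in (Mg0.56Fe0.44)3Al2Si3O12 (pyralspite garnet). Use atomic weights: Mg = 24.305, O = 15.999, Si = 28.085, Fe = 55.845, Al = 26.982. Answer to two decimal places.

40.53 wt%

Formula mass = 444.755 g/mol.
3 Si → 3.0000 mol SiO2 per formula unit; M(SiO2) = 60.083, so SiO2 mass = 180.249 g.
180.249/444.755 × 100 = 40.53 wt%.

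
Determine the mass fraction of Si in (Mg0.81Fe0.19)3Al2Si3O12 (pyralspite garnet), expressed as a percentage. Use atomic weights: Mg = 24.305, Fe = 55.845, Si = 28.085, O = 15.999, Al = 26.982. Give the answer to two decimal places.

Molar mass of (Mg0.81Fe0.19)3Al2Si3O12: 2.43·24.305 + 0.57·55.845 + 2·26.982 + 3·28.085 + 12·15.999 = 421.100 g/mol.
Mass of Si per formula unit: 3 × 28.085 = 84.255 g.
Weight fraction Si = 84.255 / 421.100 = 0.2001.

20.01 weight percent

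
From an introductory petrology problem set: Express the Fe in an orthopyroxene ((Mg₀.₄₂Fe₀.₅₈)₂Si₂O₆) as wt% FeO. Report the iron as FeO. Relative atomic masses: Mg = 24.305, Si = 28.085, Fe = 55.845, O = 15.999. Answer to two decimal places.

35.11 wt%

Molar mass of (Mg₀.₄₂Fe₀.₅₈)₂Si₂O₆ = 0.84*24.305 + 1.16*55.845 + 2*28.085 + 6*15.999 = 237.360 g/mol.
Each formula unit contains 1.16 Fe, equivalent to 1.16/1 = 1.1600 mol FeO.
M(FeO) = 1×55.845 + 1×15.999 = 71.844 g/mol.
Mass of FeO per formula unit = 1.1600 × 71.844 = 83.339 g.
FeO wt% = 83.339 / 237.360 × 100 = 35.11%.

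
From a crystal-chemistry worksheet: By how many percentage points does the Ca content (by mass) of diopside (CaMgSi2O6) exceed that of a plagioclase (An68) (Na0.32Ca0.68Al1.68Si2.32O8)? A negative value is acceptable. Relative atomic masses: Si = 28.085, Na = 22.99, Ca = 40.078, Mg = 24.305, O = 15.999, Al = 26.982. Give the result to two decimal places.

M(CaMgSi2O6) = 216.547 g/mol, so wt% Ca = 40.078/216.547 × 100 = 18.51%.
M(Na0.32Ca0.68Al1.68Si2.32O8) = 273.089 g/mol, so wt% Ca = 27.253/273.089 × 100 = 9.98%.
18.51 − 9.98 = 8.53 pp.

8.53 percentage points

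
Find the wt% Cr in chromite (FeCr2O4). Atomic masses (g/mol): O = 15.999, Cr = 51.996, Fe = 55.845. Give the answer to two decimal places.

M(FeCr2O4) = 223.833 g/mol.
Cr contributes 2 × 51.996 = 103.992 g per mole.
103.992/223.833 = 0.4646 → 46.46%.

46.46 mass %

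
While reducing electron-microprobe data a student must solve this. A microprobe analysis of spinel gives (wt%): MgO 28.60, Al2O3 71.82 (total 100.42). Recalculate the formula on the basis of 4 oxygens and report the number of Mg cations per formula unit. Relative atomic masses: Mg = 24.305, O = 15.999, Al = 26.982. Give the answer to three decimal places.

28.60 wt% MgO ÷ 40.304 g/mol = 0.70961 mol, giving 0.70961 Mg and 0.70961 O.
71.82 wt% Al2O3 ÷ 101.961 g/mol = 0.70439 mol, giving 1.40878 Al and 2.11317 O.
Oxygen sums to 2.82278; scaling by 4/2.82278 = 1.41704 puts the formula on 4 O.
Mg: 0.70961 × 1.41704 = 1.006 atoms per formula unit.

1.006 Mg apfu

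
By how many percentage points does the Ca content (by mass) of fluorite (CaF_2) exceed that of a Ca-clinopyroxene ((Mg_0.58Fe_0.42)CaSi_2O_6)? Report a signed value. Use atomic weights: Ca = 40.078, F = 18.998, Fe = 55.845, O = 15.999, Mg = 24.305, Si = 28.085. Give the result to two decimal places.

M(CaF_2) = 78.074 g/mol, so wt% Ca = 40.078/78.074 × 100 = 51.33%.
M((Mg_0.58Fe_0.42)CaSi_2O_6) = 229.794 g/mol, so wt% Ca = 40.078/229.794 × 100 = 17.44%.
51.33 − 17.44 = 33.89 pp.

33.89 percentage points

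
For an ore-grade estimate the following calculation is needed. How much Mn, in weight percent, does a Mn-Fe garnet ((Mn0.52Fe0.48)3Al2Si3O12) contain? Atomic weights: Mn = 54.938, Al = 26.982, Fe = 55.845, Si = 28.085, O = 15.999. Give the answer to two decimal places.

17.27 weight percent

Molar mass of (Mn0.52Fe0.48)3Al2Si3O12: 1.56×54.938 + 1.44×55.845 + 2×26.982 + 3×28.085 + 12×15.999 = 496.327 g/mol.
Mass of Mn per formula unit: 1.56 × 54.938 = 85.703 g.
Weight fraction Mn = 85.703 / 496.327 = 0.1727.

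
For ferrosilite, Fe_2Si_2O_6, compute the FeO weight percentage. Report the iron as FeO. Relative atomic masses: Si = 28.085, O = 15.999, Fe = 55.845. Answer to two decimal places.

54.46 wt%

M(Fe_2Si_2O_6) = 263.854 g/mol; M(FeO) = 71.844 g/mol.
Moles FeO per formula unit = 2 Fe ÷ 1 = 2.0000.
FeO fraction = (2.0000 × 71.844) / 263.854 = 143.688/263.854 = 0.5446.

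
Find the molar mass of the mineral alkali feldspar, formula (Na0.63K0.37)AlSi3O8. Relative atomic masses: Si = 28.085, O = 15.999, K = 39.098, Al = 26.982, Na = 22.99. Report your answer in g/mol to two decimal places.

Na: 0.63 × 22.99 = 14.4837
K: 0.37 × 39.098 = 14.4663
Al: 1 × 26.982 = 26.9820
Si: 3 × 28.085 = 84.2550
O: 8 × 15.999 = 127.9920
Summing the contributions gives the formula mass.

268.18 g/mol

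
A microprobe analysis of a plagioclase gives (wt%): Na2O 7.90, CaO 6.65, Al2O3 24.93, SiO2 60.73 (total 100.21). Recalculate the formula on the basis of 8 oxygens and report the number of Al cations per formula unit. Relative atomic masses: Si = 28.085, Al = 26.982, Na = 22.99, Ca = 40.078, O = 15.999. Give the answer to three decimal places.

1.304 Al apfu

Na2O (M=61.979): mol = 0.12746; Na = 0.25492, O = 0.12746.
CaO (M=56.077): mol = 0.11859; Ca = 0.11859, O = 0.11859.
Al2O3 (M=101.961): mol = 0.24451; Al = 0.48902, O = 0.73353.
SiO2 (M=60.083): mol = 1.01077; Si = 1.01077, O = 2.02154.
ΣO = 3.00112; factor = 8/ΣO = 2.66567.
Al apfu = 0.48902 × 2.66567 = 1.304.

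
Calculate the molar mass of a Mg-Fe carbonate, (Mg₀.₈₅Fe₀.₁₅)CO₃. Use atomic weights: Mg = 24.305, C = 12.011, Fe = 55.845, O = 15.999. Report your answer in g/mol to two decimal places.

M = 0.85·24.305 + 0.15·55.845 + 1·12.011 + 3·15.999

89.04 g/mol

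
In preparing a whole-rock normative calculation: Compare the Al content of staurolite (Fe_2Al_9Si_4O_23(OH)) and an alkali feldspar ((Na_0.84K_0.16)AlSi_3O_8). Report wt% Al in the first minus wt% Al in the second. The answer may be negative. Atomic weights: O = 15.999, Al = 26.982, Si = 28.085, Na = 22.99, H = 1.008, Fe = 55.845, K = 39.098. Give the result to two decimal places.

18.32 percentage points

Al in Fe_2Al_9Si_4O_23(OH): molar mass 851.852 g/mol; 9×26.982 = 242.838 g → 28.51 wt%.
Al in (Na_0.84K_0.16)AlSi_3O_8: molar mass 264.796 g/mol; 1×26.982 = 26.982 g → 10.19 wt%.
Difference = 28.51 − 10.19 = 18.32 percentage points.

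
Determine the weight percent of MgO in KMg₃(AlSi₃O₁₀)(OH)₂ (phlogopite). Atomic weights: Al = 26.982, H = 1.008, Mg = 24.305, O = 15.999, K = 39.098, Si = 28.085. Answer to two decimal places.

Molar mass of KMg₃(AlSi₃O₁₀)(OH)₂ = 1×39.098 + 3×24.305 + 1×26.982 + 3×28.085 + 12×15.999 + 2×1.008 = 417.254 g/mol.
Each formula unit contains 3 Mg, equivalent to 3/1 = 3.0000 mol MgO.
M(MgO) = 1×24.305 + 1×15.999 = 40.304 g/mol.
Mass of MgO per formula unit = 3.0000 × 40.304 = 120.912 g.
MgO wt% = 120.912 / 417.254 × 100 = 28.98%.

28.98 wt%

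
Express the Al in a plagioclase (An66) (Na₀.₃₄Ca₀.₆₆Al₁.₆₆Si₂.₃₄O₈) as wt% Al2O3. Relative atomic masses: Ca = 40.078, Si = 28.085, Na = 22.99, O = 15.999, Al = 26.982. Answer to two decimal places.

Molar mass of Na₀.₃₄Ca₀.₆₆Al₁.₆₆Si₂.₃₄O₈ = 0.34×22.99 + 0.66×40.078 + 1.66×26.982 + 2.34×28.085 + 8×15.999 = 272.769 g/mol.
Each formula unit contains 1.66 Al, equivalent to 1.66/2 = 0.8300 mol Al2O3.
M(Al2O3) = 2×26.982 + 3×15.999 = 101.961 g/mol.
Mass of Al2O3 per formula unit = 0.8300 × 101.961 = 84.628 g.
Al2O3 wt% = 84.628 / 272.769 × 100 = 31.03%.

31.03 wt%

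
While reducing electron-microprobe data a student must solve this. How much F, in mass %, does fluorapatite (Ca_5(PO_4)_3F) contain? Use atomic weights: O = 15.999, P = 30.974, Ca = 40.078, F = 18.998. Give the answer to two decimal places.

3.77 mass %

Molar mass of Ca_5(PO_4)_3F: 5*40.078 + 3*30.974 + 12*15.999 + 1*18.998 = 504.298 g/mol.
Mass of F per formula unit: 1 × 18.998 = 18.998 g.
Weight fraction F = 18.998 / 504.298 = 0.0377.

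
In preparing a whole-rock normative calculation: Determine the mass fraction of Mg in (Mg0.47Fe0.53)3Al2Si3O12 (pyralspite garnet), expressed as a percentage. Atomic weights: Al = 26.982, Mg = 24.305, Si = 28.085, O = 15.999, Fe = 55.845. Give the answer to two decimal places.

7.56 wt%

Molar mass of (Mg0.47Fe0.53)3Al2Si3O12: 1.41×24.305 + 1.59×55.845 + 2×26.982 + 3×28.085 + 12×15.999 = 453.271 g/mol.
Mass of Mg per formula unit: 1.41 × 24.305 = 34.270 g.
Weight fraction Mg = 34.270 / 453.271 = 0.0756.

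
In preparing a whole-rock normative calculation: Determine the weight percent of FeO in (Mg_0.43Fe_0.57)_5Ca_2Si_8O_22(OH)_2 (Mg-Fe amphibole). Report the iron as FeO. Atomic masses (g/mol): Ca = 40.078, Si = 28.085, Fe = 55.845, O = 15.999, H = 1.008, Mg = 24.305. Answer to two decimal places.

Molar mass of (Mg_0.43Fe_0.57)_5Ca_2Si_8O_22(OH)_2 = 2.15·24.305 + 2.85·55.845 + 2·40.078 + 8·28.085 + 24·15.999 + 2·1.008 = 902.242 g/mol.
Each formula unit contains 2.85 Fe, equivalent to 2.85/1 = 2.8500 mol FeO.
M(FeO) = 1×55.845 + 1×15.999 = 71.844 g/mol.
Mass of FeO per formula unit = 2.8500 × 71.844 = 204.755 g.
FeO wt% = 204.755 / 902.242 × 100 = 22.69%.

22.69 wt%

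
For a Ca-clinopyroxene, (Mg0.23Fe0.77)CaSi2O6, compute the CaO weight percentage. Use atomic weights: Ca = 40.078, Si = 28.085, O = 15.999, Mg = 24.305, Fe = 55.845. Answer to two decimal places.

23.28 wt%

M((Mg0.23Fe0.77)CaSi2O6) = 240.833 g/mol; M(CaO) = 56.077 g/mol.
Moles CaO per formula unit = 1 Ca ÷ 1 = 1.0000.
CaO fraction = (1.0000 × 56.077) / 240.833 = 56.077/240.833 = 0.2328.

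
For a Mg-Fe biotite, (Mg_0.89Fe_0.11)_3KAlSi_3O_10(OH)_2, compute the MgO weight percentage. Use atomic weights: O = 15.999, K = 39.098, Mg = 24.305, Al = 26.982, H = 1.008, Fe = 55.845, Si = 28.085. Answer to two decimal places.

M((Mg_0.89Fe_0.11)_3KAlSi_3O_10(OH)_2) = 427.662 g/mol; M(MgO) = 40.304 g/mol.
Moles MgO per formula unit = 2.67 Mg ÷ 1 = 2.6700.
MgO fraction = (2.6700 × 40.304) / 427.662 = 107.612/427.662 = 0.2516.

25.16 wt%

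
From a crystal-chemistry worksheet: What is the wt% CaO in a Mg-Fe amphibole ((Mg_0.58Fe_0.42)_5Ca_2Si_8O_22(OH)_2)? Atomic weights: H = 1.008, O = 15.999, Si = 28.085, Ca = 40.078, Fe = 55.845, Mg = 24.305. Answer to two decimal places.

M((Mg_0.58Fe_0.42)_5Ca_2Si_8O_22(OH)_2) = 878.587 g/mol; M(CaO) = 56.077 g/mol.
Moles CaO per formula unit = 2 Ca ÷ 1 = 2.0000.
CaO fraction = (2.0000 × 56.077) / 878.587 = 112.154/878.587 = 0.1277.

12.77 wt%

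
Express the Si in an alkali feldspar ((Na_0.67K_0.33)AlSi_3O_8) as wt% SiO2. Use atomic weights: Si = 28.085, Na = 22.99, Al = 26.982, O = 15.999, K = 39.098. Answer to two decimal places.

67.37 wt%

Molar mass of (Na_0.67K_0.33)AlSi_3O_8 = 0.67·22.99 + 0.33·39.098 + 1·26.982 + 3·28.085 + 8·15.999 = 267.535 g/mol.
Each formula unit contains 3 Si, equivalent to 3/1 = 3.0000 mol SiO2.
M(SiO2) = 1×28.085 + 2×15.999 = 60.083 g/mol.
Mass of SiO2 per formula unit = 3.0000 × 60.083 = 180.249 g.
SiO2 wt% = 180.249 / 267.535 × 100 = 67.37%.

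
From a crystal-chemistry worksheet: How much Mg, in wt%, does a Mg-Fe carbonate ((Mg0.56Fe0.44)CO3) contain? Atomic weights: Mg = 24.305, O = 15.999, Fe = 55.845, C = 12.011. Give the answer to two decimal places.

Formula mass = 0.56·24.305 + 0.44·55.845 + 1·12.011 + 3·15.999 = 98.191 g/mol, of which 13.611 g is Mg.
So Mg makes up 13.611/98.191 = 0.1386 of the mass, i.e. 13.86%.

13.86 wt%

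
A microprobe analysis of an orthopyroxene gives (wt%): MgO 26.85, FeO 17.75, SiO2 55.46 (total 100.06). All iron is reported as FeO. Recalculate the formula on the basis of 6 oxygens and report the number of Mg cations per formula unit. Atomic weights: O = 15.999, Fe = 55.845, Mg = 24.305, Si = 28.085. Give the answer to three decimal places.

26.85 wt% MgO ÷ 40.304 g/mol = 0.66619 mol, giving 0.66619 Mg and 0.66619 O.
17.75 wt% FeO ÷ 71.844 g/mol = 0.24706 mol, giving 0.24706 Fe and 0.24706 O.
55.46 wt% SiO2 ÷ 60.083 g/mol = 0.92306 mol, giving 0.92306 Si and 1.84612 O.
Oxygen sums to 2.75937; scaling by 6/2.75937 = 2.17441 puts the formula on 6 O.
Mg: 0.66619 × 2.17441 = 1.449 atoms per formula unit.

1.449 Mg apfu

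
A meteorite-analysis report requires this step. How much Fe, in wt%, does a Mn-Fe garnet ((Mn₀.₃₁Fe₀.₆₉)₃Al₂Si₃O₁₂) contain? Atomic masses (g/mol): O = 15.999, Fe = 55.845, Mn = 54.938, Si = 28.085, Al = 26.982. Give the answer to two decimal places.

23.26 wt%

Formula mass = 0.93·54.938 + 2.07·55.845 + 2·26.982 + 3·28.085 + 12·15.999 = 496.898 g/mol, of which 115.599 g is Fe.
So Fe makes up 115.599/496.898 = 0.2326 of the mass, i.e. 23.26%.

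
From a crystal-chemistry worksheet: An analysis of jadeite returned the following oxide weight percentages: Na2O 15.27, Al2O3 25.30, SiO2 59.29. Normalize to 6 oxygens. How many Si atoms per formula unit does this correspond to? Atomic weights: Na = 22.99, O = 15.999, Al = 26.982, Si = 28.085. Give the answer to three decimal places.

1.997 Si apfu

Na2O: 15.27/61.979 = 0.24637 mol → 0.49274 mol Na, 0.24637 mol O.
Al2O3: 25.30/101.961 = 0.24813 mol → 0.49626 mol Al, 0.74439 mol O.
SiO2: 59.29/60.083 = 0.98680 mol → 0.98680 mol Si, 1.97360 mol O.
Total oxygen = 2.96436 mol. Normalization factor = 6/2.96436 = 2.02405.
Si per 6 O = 0.98680 × 2.02405 = 1.997.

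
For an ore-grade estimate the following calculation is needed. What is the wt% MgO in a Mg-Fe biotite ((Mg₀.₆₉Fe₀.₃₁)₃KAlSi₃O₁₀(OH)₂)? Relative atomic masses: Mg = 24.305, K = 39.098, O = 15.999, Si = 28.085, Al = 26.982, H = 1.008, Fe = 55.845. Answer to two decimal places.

Molar mass of (Mg₀.₆₉Fe₀.₃₁)₃KAlSi₃O₁₀(OH)₂ = 2.07·24.305 + 0.93·55.845 + 1·39.098 + 1·26.982 + 3·28.085 + 12·15.999 + 2·1.008 = 446.586 g/mol.
Each formula unit contains 2.07 Mg, equivalent to 2.07/1 = 2.0700 mol MgO.
M(MgO) = 1×24.305 + 1×15.999 = 40.304 g/mol.
Mass of MgO per formula unit = 2.0700 × 40.304 = 83.429 g.
MgO wt% = 83.429 / 446.586 × 100 = 18.68%.

18.68 wt%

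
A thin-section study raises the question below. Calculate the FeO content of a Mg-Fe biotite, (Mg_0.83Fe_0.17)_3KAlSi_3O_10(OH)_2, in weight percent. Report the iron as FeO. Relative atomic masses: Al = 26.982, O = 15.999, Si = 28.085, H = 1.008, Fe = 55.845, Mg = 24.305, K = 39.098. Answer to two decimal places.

8.46 wt%

M((Mg_0.83Fe_0.17)_3KAlSi_3O_10(OH)_2) = 433.339 g/mol; M(FeO) = 71.844 g/mol.
Moles FeO per formula unit = 0.51 Fe ÷ 1 = 0.5100.
FeO fraction = (0.5100 × 71.844) / 433.339 = 36.640/433.339 = 0.0846.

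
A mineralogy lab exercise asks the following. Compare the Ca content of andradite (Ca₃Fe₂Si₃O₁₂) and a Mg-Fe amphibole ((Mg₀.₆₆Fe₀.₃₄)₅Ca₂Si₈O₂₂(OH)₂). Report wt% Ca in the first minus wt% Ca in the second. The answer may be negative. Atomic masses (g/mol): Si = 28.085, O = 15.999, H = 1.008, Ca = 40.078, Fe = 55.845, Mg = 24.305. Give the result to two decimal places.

14.40 percentage points

First mineral: 120.234 g Ca in 508.167 g formula = 23.66 wt% Ca.
Second mineral: 80.156 g Ca in 865.971 g formula = 9.26 wt% Ca.
23.66% − 9.26% gives a difference of 14.40 percentage points.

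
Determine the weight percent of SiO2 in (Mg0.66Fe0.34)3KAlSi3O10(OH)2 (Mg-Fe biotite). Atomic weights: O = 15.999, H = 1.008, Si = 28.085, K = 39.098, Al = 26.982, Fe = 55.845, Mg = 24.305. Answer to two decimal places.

40.11 wt%

M((Mg0.66Fe0.34)3KAlSi3O10(OH)2) = 449.425 g/mol; M(SiO2) = 60.083 g/mol.
Moles SiO2 per formula unit = 3 Si ÷ 1 = 3.0000.
SiO2 fraction = (3.0000 × 60.083) / 449.425 = 180.249/449.425 = 0.4011.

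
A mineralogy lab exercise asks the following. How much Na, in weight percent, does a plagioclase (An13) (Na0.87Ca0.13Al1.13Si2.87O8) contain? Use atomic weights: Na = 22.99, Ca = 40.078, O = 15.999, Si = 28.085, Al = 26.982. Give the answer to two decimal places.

M(Na0.87Ca0.13Al1.13Si2.87O8) = 264.297 g/mol.
Na contributes 0.87 × 22.99 = 20.001 g per mole.
20.001/264.297 = 0.0757 → 7.57%.

7.57 weight percent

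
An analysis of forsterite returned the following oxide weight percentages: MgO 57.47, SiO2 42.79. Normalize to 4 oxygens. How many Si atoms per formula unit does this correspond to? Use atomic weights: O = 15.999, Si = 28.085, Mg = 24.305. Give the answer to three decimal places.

57.47 wt% MgO ÷ 40.304 g/mol = 1.42591 mol, giving 1.42591 Mg and 1.42591 O.
42.79 wt% SiO2 ÷ 60.083 g/mol = 0.71218 mol, giving 0.71218 Si and 1.42436 O.
Oxygen sums to 2.85027; scaling by 4/2.85027 = 1.40338 puts the formula on 4 O.
Si: 0.71218 × 1.40338 = 0.999 atoms per formula unit.

0.999 Si apfu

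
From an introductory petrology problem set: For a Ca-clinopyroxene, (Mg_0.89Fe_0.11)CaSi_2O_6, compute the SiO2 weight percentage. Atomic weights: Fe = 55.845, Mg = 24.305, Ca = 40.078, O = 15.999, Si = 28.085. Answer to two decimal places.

54.62 wt%

M((Mg_0.89Fe_0.11)CaSi_2O_6) = 220.016 g/mol; M(SiO2) = 60.083 g/mol.
Moles SiO2 per formula unit = 2 Si ÷ 1 = 2.0000.
SiO2 fraction = (2.0000 × 60.083) / 220.016 = 120.166/220.016 = 0.5462.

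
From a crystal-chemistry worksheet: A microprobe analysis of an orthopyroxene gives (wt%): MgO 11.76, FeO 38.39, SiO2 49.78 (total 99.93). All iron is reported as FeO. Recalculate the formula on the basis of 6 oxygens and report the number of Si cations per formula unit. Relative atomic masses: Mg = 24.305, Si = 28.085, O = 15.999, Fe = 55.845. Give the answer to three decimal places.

11.76 wt% MgO ÷ 40.304 g/mol = 0.29178 mol, giving 0.29178 Mg and 0.29178 O.
38.39 wt% FeO ÷ 71.844 g/mol = 0.53435 mol, giving 0.53435 Fe and 0.53435 O.
49.78 wt% SiO2 ÷ 60.083 g/mol = 0.82852 mol, giving 0.82852 Si and 1.65704 O.
Oxygen sums to 2.48317; scaling by 6/2.48317 = 2.41627 puts the formula on 6 O.
Si: 0.82852 × 2.41627 = 2.002 atoms per formula unit.

2.002 Si apfu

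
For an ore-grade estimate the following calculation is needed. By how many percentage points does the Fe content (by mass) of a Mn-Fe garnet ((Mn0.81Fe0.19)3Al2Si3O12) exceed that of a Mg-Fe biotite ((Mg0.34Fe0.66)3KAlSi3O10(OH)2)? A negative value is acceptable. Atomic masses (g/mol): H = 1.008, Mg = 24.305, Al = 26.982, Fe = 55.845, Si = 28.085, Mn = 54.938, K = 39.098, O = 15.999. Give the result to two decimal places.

-16.63 percentage points

First mineral: 31.832 g Fe in 495.538 g formula = 6.42 wt% Fe.
Second mineral: 110.573 g Fe in 479.703 g formula = 23.05 wt% Fe.
6.42% − 23.05% gives a difference of -16.63 percentage points.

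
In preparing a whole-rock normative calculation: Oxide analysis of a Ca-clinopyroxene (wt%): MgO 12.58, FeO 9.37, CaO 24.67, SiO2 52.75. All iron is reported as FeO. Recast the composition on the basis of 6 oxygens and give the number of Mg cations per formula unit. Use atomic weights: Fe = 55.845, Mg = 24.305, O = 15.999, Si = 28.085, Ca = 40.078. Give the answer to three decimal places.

MgO: 12.58/40.304 = 0.31213 mol → 0.31213 mol Mg, 0.31213 mol O.
FeO: 9.37/71.844 = 0.13042 mol → 0.13042 mol Fe, 0.13042 mol O.
CaO: 24.67/56.077 = 0.43993 mol → 0.43993 mol Ca, 0.43993 mol O.
SiO2: 52.75/60.083 = 0.87795 mol → 0.87795 mol Si, 1.75590 mol O.
Total oxygen = 2.63838 mol. Normalization factor = 6/2.63838 = 2.27412.
Mg per 6 O = 0.31213 × 2.27412 = 0.710.

0.710 Mg apfu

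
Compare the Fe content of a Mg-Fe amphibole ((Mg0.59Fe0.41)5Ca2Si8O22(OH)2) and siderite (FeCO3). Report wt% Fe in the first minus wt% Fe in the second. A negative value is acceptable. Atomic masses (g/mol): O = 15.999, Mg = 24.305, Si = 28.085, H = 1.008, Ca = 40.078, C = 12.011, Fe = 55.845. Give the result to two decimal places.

Fe in (Mg0.59Fe0.41)5Ca2Si8O22(OH)2: molar mass 877.010 g/mol; 2.05×55.845 = 114.482 g → 13.05 wt%.
Fe in FeCO3: molar mass 115.853 g/mol; 1×55.845 = 55.845 g → 48.20 wt%.
Difference = 13.05 − 48.20 = -35.15 percentage points.

-35.15 percentage points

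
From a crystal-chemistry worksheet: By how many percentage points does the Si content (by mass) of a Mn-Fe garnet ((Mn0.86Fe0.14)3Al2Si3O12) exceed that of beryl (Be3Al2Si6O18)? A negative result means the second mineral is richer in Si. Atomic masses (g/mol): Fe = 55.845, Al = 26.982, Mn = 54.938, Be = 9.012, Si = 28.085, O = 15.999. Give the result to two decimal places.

-14.34 percentage points

Si in (Mn0.86Fe0.14)3Al2Si3O12: molar mass 495.402 g/mol; 3×28.085 = 84.255 g → 17.01 wt%.
Si in Be3Al2Si6O18: molar mass 537.492 g/mol; 6×28.085 = 168.510 g → 31.35 wt%.
Difference = 17.01 − 31.35 = -14.34 percentage points.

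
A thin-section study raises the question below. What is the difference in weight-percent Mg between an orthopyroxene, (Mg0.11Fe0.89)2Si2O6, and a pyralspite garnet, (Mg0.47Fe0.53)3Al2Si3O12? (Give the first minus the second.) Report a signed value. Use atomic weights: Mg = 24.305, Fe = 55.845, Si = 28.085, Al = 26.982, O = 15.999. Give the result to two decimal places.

-5.48 percentage points

First mineral: 5.347 g Mg in 256.915 g formula = 2.08 wt% Mg.
Second mineral: 34.270 g Mg in 453.271 g formula = 7.56 wt% Mg.
2.08% − 7.56% gives a difference of -5.48 percentage points.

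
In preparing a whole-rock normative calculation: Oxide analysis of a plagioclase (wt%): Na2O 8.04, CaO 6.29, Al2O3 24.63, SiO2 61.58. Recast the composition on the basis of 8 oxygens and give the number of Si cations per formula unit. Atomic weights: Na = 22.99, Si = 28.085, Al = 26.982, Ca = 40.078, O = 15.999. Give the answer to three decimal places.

2.718 Si apfu

Na2O (M=61.979): mol = 0.12972; Na = 0.25944, O = 0.12972.
CaO (M=56.077): mol = 0.11217; Ca = 0.11217, O = 0.11217.
Al2O3 (M=101.961): mol = 0.24156; Al = 0.48312, O = 0.72468.
SiO2 (M=60.083): mol = 1.02492; Si = 1.02492, O = 2.04984.
ΣO = 3.01641; factor = 8/ΣO = 2.65216.
Si apfu = 1.02492 × 2.65216 = 2.718.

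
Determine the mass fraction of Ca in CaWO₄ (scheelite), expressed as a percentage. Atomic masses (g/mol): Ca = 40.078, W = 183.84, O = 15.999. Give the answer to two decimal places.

13.92 mass %

Formula mass = 1·40.078 + 1·183.84 + 4·15.999 = 287.914 g/mol, of which 40.078 g is Ca.
So Ca makes up 40.078/287.914 = 0.1392 of the mass, i.e. 13.92%.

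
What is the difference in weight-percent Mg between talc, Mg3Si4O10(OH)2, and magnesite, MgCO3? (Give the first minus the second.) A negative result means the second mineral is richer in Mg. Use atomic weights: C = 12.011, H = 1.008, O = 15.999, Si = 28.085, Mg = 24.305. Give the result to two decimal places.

Mg in Mg3Si4O10(OH)2: molar mass 379.259 g/mol; 3×24.305 = 72.915 g → 19.23 wt%.
Mg in MgCO3: molar mass 84.313 g/mol; 1×24.305 = 24.305 g → 28.83 wt%.
Difference = 19.23 − 28.83 = -9.60 percentage points.

-9.60 percentage points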